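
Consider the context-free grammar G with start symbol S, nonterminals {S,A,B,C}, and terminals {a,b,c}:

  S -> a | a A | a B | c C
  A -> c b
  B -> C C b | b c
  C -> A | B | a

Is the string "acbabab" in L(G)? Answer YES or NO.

CNF form of G:
  S -> T0 C | T2 A | T2 B | a
  A -> T0 T1
  B -> C X3 | T1 T0
  C -> C X4 | T0 T1 | T1 T0 | a
  T0 -> c
  T1 -> b
  T2 -> a
  X3 -> C T1
  X4 -> C T1

Fill CYK table bottom-up:
  [0..0]={C,S,T2}  "a"  orig:{C,S}
  [1..1]={T0}  "c"  orig:{}
  [2..2]={T1}  "b"  orig:{}
  [3..3]={C,S,T2}  "a"  orig:{C,S}
  [4..4]={T1}  "b"  orig:{}
  [5..5]={C,S,T2}  "a"  orig:{C,S}
  [6..6]={T1}  "b"  orig:{}
  [0..1]=∅  "ac"
  [1..2]={A,C}  "cb"
  [2..3]=∅  "ba"
  [3..4]={X3,X4}  "ab"  orig:{}
  [4..5]=∅  "ba"
  [5..6]={X3,X4}  "ab"  orig:{}
  [0..2]={S}  "acb"
  [1..3]=∅  "cba"
  [2..4]=∅  "bab"
  [3..5]=∅  "aba"
  [4..6]=∅  "bab"
  [0..3]=∅  "acba"
  [1..4]={B,C}  "cbab"
  [2..5]=∅  "baba"
  [3..6]=∅  "abab"
  [0..4]={S}  "acbab"
  [1..5]=∅  "cbaba"
  [2..6]=∅  "babab"
  [0..5]=∅  "acbaba"
  [1..6]={B,C}  "cbabab"
  [0..6]={S}  "acbabab"

S ∈ T[0,6] ⇒ YES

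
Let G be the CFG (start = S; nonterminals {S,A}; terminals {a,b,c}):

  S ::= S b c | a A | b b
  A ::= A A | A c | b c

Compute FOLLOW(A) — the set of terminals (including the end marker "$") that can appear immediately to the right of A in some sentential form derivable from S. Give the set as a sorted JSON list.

Compute FIRST by fixpoint:
pass 1:
  A via A→b c: +{b}
  S via S→a A: +{a}
  S via S→b b: +{b}
  S: {a,b}  A: {b}
pass 2: (stable)
  S: {a,b}  A: {b}

Compute FOLLOW by fixpoint:
initialize: $ ∈ FOLLOW(S)
iter 1:
  A→A A: FOLLOW(A) ⊇ FIRST(A) = {b}; new: +{b}
  A→A c: FOLLOW(A) ⊇ FIRST(c) = {c}; new: +{c}
  S→S b c: FOLLOW(S) ⊇ FIRST(b) = {b}; new: +{b}
  S→a A: FOLLOW(A) ⊇ FOLLOW(S) ⊇ {$,b}; new: +{$}
  FOLLOW(S)={$,b}  FOLLOW(A)={$,b,c}
iter 2: (stable)
  FOLLOW(S)={$,b}  FOLLOW(A)={$,b,c}

FOLLOW(A) = ["$", "b", "c"]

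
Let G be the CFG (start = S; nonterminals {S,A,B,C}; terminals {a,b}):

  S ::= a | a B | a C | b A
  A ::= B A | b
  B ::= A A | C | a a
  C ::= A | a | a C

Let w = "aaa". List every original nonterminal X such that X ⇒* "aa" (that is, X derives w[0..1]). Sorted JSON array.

Convert to CNF:
  S -> T0 B | T0 C | T1 A | a
  A -> B A | b
  B -> A A | B A | T0 C | T0 T0 | a | b
  C -> B A | T0 C | a | b
  T0 -> a
  T1 -> b

Fill CYK table bottom-up (cells [i..j] with 0 ≤ i ≤ j ≤ 1 only):
  T[0,0] 'a' = {B,C,S,T0}  orig:{B,C,S}
  T[1,1] 'a' = {B,C,S,T0}  orig:{B,C,S}
  T[0,1] 'aa' = {B,C,S}

Original NTs in T[0,1] deriving "aa": ["B", "C", "S"]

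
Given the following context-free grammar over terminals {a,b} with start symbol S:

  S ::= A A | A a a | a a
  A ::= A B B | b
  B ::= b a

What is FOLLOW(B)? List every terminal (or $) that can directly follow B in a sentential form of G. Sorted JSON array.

FIRST sets, iterate to fixpoint:
[1]
  A via A→b: +{b}
  B via B→b a: +{b}
  S via S→A A: +{b}
  S via S→a a: +{a}
  FIRST(S)={a,b}  FIRST(A)={b}  FIRST(B)={b}
[2] — fixpoint
  FIRST(S)={a,b}  FIRST(A)={b}  FIRST(B)={b}

Compute FOLLOW by fixpoint:
seed FOLLOW(S) with $
pass 1:
  A→A B B: FOLLOW(A) ⊇ FIRST(B) = {b}; new: +{b}
  A→A B B: FOLLOW(B) ⊇ FIRST(B) = {b}; new: +{b}
  S→A A: FOLLOW(A) ⊇ FOLLOW(S) ⊇ {$}; new: +{$}
  S→A a a: FOLLOW(A) ⊇ FIRST(a) = {a}; new: +{a}
  FOLLOW[S]={$}  FOLLOW[A]={$,a,b}  FOLLOW[B]={b}
pass 2:
  A→A B B: FOLLOW(B) ⊇ FOLLOW(A) ⊇ {$,a,b}; new: +{$,a}
  FOLLOW[S]={$}  FOLLOW[A]={$,a,b}  FOLLOW[B]={$,a,b}
pass 3: (no change)
  FOLLOW[S]={$}  FOLLOW[A]={$,a,b}  FOLLOW[B]={$,a,b}

FOLLOW(B) = ["$", "a", "b"]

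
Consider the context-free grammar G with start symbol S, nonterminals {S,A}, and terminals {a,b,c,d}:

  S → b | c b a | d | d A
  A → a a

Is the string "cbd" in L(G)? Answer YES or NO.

Convert to CNF:
  S -> T1 X4 | T3 A | b | d
  A -> T0 T0
  T0 -> a
  T1 -> c
  T2 -> b
  T3 -> d
  X4 -> T2 T0

CYK fill:
  T[0,0] 'c' = {T1}  orig:{}
  T[1,1] 'b' = {S,T2}  orig:{S}
  T[2,2] 'd' = {S,T3}  orig:{S}
  T[0,1] 'cb' = ∅
  T[1,2] 'bd' = ∅
  T[0,2] 'cbd' = ∅

S ∉ T[0,2] ⇒ NO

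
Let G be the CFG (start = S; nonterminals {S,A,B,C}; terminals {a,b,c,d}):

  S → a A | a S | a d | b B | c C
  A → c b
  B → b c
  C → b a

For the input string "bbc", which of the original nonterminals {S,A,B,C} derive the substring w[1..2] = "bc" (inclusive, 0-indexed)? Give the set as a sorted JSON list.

Convert to CNF:
  S -> T0 C | T1 B | T2 A | T2 S | T2 T3
  A -> T0 T1
  B -> T1 T0
  C -> T1 T2
  T0 -> c
  T1 -> b
  T2 -> a
  T3 -> d

Fill CYK table bottom-up (cells [i..j] with 1 ≤ i ≤ j ≤ 2 only):
  T[1,1] 'b' = {T1}  orig:{}
  T[2,2] 'c' = {T0}  orig:{}
  T[1,2] 'bc' = {B}

Original NTs in T[1,2] deriving "bc": ["B"]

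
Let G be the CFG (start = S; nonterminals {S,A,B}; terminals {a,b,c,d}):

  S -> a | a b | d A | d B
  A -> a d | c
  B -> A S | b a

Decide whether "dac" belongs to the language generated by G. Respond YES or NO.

CNF form of G:
  S -> T0 T2 | T1 A | T1 B | a
  A -> T0 T1 | c
  B -> A S | T2 T0
  T0 -> a
  T1 -> d
  T2 -> b

Fill CYK table bottom-up:
  [0..0]={T1}  "d"  orig:{}
  [1..1]={S,T0}  "a"  orig:{S}
  [2..2]={A}  "c"
  [0..1]=∅  "da"
  [1..2]=∅  "ac"
  [0..2]=∅  "dac"

S ∉ T[0,2] ⇒ NO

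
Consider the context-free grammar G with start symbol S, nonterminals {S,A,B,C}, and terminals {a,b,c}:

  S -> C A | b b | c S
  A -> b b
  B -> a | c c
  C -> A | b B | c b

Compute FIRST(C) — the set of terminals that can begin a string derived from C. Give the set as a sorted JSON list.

Compute FIRST by fixpoint:
[1]
  A via A→b b: +{b}
  B via B→a: +{a}
  B via B→c c: +{c}
  C via C→A: +{b}
  C via C→c b: +{c}
  S via S→C A: +{b,c}
  FIRST[S]={b,c}  FIRST[A]={b}  FIRST[B]={a,c}  FIRST[C]={b,c}
[2] — fixpoint
  FIRST[S]={b,c}  FIRST[A]={b}  FIRST[B]={a,c}  FIRST[C]={b,c}

FIRST(C) = ["b", "c"]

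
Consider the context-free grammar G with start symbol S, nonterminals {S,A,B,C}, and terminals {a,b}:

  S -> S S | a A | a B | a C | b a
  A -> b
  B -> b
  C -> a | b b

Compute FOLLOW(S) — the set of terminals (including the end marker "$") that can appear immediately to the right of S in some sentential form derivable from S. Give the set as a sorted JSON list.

FIRST iteration:
round 1:
  A via A→b: +{b}
  B via B→b: +{b}
  C via C→a: +{a}
  C via C→b b: +{b}
  S via S→a A: +{a}
  S via S→b a: +{b}
  FIRST(S)={a,b}  FIRST(A)={b}  FIRST(B)={b}  FIRST(C)={a,b}
round 2: done
  FIRST(S)={a,b}  FIRST(A)={b}  FIRST(B)={b}  FIRST(C)={a,b}

Compute FOLLOW by fixpoint:
seed FOLLOW(S) with $
pass 1:
  S→S S: FOLLOW(S) ⊇ FIRST(S) = {a,b}; new: +{a,b}
  S→a A: FOLLOW(A) ⊇ FOLLOW(S) ⊇ {$,a,b}; new: +{$,a,b}
  S→a B: FOLLOW(B) ⊇ FOLLOW(S) ⊇ {$,a,b}; new: +{$,a,b}
  S→a C: FOLLOW(C) ⊇ FOLLOW(S) ⊇ {$,a,b}; new: +{$,a,b}
  FOLLOW(S)={$,a,b}  FOLLOW(A)={$,a,b}  FOLLOW(B)={$,a,b}  FOLLOW(C)={$,a,b}
pass 2: (no change)
  FOLLOW(S)={$,a,b}  FOLLOW(A)={$,a,b}  FOLLOW(B)={$,a,b}  FOLLOW(C)={$,a,b}

FOLLOW(S) = ["$", "a", "b"]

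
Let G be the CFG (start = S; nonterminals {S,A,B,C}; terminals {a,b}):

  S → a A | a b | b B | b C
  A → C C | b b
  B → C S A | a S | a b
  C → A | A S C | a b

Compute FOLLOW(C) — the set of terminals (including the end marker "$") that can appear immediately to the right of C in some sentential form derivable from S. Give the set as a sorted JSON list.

FIRST iteration:
pass 1:
  A via A→b b: +{b}
  B via B→a S: +{a}
  C via C→A: +{b}
  C via C→a b: +{a}
  S via S→a A: +{a}
  S via S→b B: +{b}
  FIRST[S]={a,b}  FIRST[A]={b}  FIRST[B]={a}  FIRST[C]={a,b}
pass 2:
  A via A→C C: +{a}
  B via B→C S A: +{b}
  FIRST[S]={a,b}  FIRST[A]={a,b}  FIRST[B]={a,b}  FIRST[C]={a,b}
pass 3: (stable)
  FIRST[S]={a,b}  FIRST[A]={a,b}  FIRST[B]={a,b}  FIRST[C]={a,b}

FOLLOW iteration:
initialize: $ ∈ FOLLOW(S)
iter 1:
  A→C C: FOLLOW(C) ⊇ FIRST(C) = {a,b}; new: +{a,b}
  B→C S A: FOLLOW(S) ⊇ FIRST(A) = {a,b}; new: +{a,b}
  C→A: FOLLOW(A) ⊇ FOLLOW(C) ⊇ {a,b}; new: +{a,b}
  S→a A: FOLLOW(A) ⊇ FOLLOW(S) ⊇ {$,a,b}; new: +{$}
  S→b B: FOLLOW(B) ⊇ FOLLOW(S) ⊇ {$,a,b}; new: +{$,a,b}
  S→b C: FOLLOW(C) ⊇ FOLLOW(S) ⊇ {$,a,b}; new: +{$}
  FOLLOW[S]={$,a,b}  FOLLOW[A]={$,a,b}  FOLLOW[B]={$,a,b}  FOLLOW[C]={$,a,b}
iter 2: done
  FOLLOW[S]={$,a,b}  FOLLOW[A]={$,a,b}  FOLLOW[B]={$,a,b}  FOLLOW[C]={$,a,b}

FOLLOW(C) = ["$", "a", "b"]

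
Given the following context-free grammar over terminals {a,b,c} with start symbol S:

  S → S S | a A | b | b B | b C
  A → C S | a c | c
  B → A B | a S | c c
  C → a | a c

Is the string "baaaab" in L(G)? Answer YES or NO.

CNF form of G:
  S -> S S | T0 A | T2 B | T2 C | b
  A -> C S | T0 T1 | c
  B -> A B | T0 S | T1 T1
  C -> T0 T1 | a
  T0 -> a
  T1 -> c
  T2 -> b

CYK table (by increasing span):
  cell(0,0) b: {S,T2}  orig:{S}
  cell(1,1) a: {C,T0}  orig:{C}
  cell(2,2) a: {C,T0}  orig:{C}
  cell(3,3) a: {C,T0}  orig:{C}
  cell(4,4) a: {C,T0}  orig:{C}
  cell(5,5) b: {S,T2}  orig:{S}
  cell(0,1) ba: {S}
  cell(1,2) aa: ∅
  cell(2,3) aa: ∅
  cell(3,4) aa: ∅
  cell(4,5) ab: {A,B}
  cell(0,2) baa: ∅
  cell(1,3) aaa: ∅
  cell(2,4) aaa: ∅
  cell(3,5) aab: {S}
  cell(0,3) baaa: ∅
  cell(1,4) aaaa: ∅
  cell(2,5) aaab: {A,B}
  cell(0,4) baaaa: ∅
  cell(1,5) aaaab: {S}
  cell(0,5) baaaab: {S}

S ∈ T[0,5] ⇒ YES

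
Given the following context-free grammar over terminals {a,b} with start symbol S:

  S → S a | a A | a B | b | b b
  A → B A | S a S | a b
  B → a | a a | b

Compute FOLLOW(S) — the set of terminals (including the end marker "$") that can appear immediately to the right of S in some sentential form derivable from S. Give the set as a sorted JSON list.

FIRST iteration:
round 1:
  A via A→a b: +{a}
  B via B→a: +{a}
  B via B→b: +{b}
  S via S→a A: +{a}
  S via S→b: +{b}
  FIRST(S)={a,b}  FIRST(A)={a}  FIRST(B)={a,b}
round 2:
  A via A→B A: +{b}
  FIRST(S)={a,b}  FIRST(A)={a,b}  FIRST(B)={a,b}
round 3: (stable)
  FIRST(S)={a,b}  FIRST(A)={a,b}  FIRST(B)={a,b}

Compute FOLLOW by fixpoint:
initialize: $ ∈ FOLLOW(S)
[1]
  A→B A: FOLLOW(B) ⊇ FIRST(A) = {a,b}; new: +{a,b}
  A→S a S: FOLLOW(S) ⊇ FIRST(a) = {a}; new: +{a}
  S→a A: FOLLOW(A) ⊇ FOLLOW(S) ⊇ {$,a}; new: +{$,a}
  S→a B: FOLLOW(B) ⊇ FOLLOW(S) ⊇ {$,a}; new: +{$}
  S: {$,a}  A: {$,a}  B: {$,a,b}
[2] — fixpoint
  S: {$,a}  A: {$,a}  B: {$,a,b}

FOLLOW(S) = ["$", "a"]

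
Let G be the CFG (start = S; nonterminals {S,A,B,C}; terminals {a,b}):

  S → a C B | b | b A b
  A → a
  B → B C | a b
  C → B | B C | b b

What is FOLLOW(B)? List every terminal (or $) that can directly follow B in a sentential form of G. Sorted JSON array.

Compute FIRST by fixpoint:
round 1:
  A via A→a: +{a}
  B via B→a b: +{a}
  C via C→B: +{a}
  C via C→b b: +{b}
  S via S→a C B: +{a}
  S via S→b: +{b}
  FIRST[S]={a,b}  FIRST[A]={a}  FIRST[B]={a}  FIRST[C]={a,b}
round 2: — fixpoint
  FIRST[S]={a,b}  FIRST[A]={a}  FIRST[B]={a}  FIRST[C]={a,b}

FOLLOW sets:
seed FOLLOW(S) with $
pass 1:
  B→B C: FOLLOW(B) ⊇ FIRST(C) = {a,b}; new: +{a,b}
  B→B C: FOLLOW(C) ⊇ FOLLOW(B) ⊇ {a,b}; new: +{a,b}
  S→a C B: FOLLOW(B) ⊇ FOLLOW(S) ⊇ {$}; new: +{$}
  S→b A b: FOLLOW(A) ⊇ FIRST(b) = {b}; new: +{b}
  FOLLOW[S]={$}  FOLLOW[A]={b}  FOLLOW[B]={$,a,b}  FOLLOW[C]={a,b}
pass 2:
  B→B C: FOLLOW(C) ⊇ FOLLOW(B) ⊇ {$,a,b}; new: +{$}
  FOLLOW[S]={$}  FOLLOW[A]={b}  FOLLOW[B]={$,a,b}  FOLLOW[C]={$,a,b}
pass 3: (stable)
  FOLLOW[S]={$}  FOLLOW[A]={b}  FOLLOW[B]={$,a,b}  FOLLOW[C]={$,a,b}

FOLLOW(B) = ["$", "a", "b"]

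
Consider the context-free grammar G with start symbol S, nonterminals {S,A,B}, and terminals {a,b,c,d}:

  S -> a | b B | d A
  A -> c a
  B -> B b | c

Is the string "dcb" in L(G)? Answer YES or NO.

Convert to CNF:
  S -> T2 B | T3 A | a
  A -> T0 T1
  B -> B T2 | c
  T0 -> c
  T1 -> a
  T2 -> b
  T3 -> d

CYK table (by increasing span):
  [0..0]={T3}  "d"  orig:{}
  [1..1]={B,T0}  "c"  orig:{B}
  [2..2]={T2}  "b"  orig:{}
  [0..1]=∅  "dc"
  [1..2]={B}  "cb"
  [0..2]=∅  "dcb"

S ∉ T[0,2] ⇒ NO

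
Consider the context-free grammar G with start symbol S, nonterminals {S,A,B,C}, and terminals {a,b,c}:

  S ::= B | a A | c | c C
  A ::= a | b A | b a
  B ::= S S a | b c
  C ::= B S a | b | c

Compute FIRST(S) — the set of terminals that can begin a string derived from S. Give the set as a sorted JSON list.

FIRST iteration:
pass 1:
  A via A→a: +{a}
  A via A→b A: +{b}
  B via B→b c: +{b}
  C via C→B S a: +{b}
  C via C→c: +{c}
  S via S→B: +{b}
  S via S→a A: +{a}
  S via S→c: +{c}
  FIRST[S]={a,b,c}  FIRST[A]={a,b}  FIRST[B]={b}  FIRST[C]={b,c}
pass 2:
  B via B→S S a: +{a,c}
  C via C→B S a: +{a}
  FIRST[S]={a,b,c}  FIRST[A]={a,b}  FIRST[B]={a,b,c}  FIRST[C]={a,b,c}
pass 3: — fixpoint
  FIRST[S]={a,b,c}  FIRST[A]={a,b}  FIRST[B]={a,b,c}  FIRST[C]={a,b,c}

FIRST(S) = ["a", "b", "c"]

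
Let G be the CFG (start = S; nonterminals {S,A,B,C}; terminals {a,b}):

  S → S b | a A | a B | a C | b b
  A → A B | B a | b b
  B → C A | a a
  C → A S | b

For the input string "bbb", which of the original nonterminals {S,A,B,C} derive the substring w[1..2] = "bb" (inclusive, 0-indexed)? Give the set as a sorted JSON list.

Convert to CNF:
  S -> S T1 | T0 A | T0 B | T0 C | T1 T1
  A -> A B | B T0 | T1 T1
  B -> C A | T0 T0
  C -> A S | b
  T0 -> a
  T1 -> b

Fill CYK table bottom-up — only the sub-triangle for w[1..2]:
  T[1,1] 'b' = {C,T1}  orig:{C}
  T[2,2] 'b' = {C,T1}  orig:{C}
  T[1,2] 'bb' = {A,S}

Original NTs in T[1,2] deriving "bb": ["A", "S"]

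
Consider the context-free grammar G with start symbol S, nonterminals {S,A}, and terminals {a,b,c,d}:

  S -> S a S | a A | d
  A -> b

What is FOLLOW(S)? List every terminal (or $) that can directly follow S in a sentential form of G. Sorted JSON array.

FIRST sets, iterate to fixpoint:
iter 1:
  A via A→b: +{b}
  S via S→a A: +{a}
  S via S→d: +{d}
  FIRST(S)={a,d}  FIRST(A)={b}
iter 2: (no change)
  FIRST(S)={a,d}  FIRST(A)={b}

FOLLOW iteration:
initialize: $ ∈ FOLLOW(S)
round 1:
  S→S a S: FOLLOW(S) ⊇ FIRST(a) = {a}; new: +{a}
  S→a A: FOLLOW(A) ⊇ FOLLOW(S) ⊇ {$,a}; new: +{$,a}
  S: {$,a}  A: {$,a}
round 2: (no change)
  S: {$,a}  A: {$,a}

FOLLOW(S) = ["$", "a"]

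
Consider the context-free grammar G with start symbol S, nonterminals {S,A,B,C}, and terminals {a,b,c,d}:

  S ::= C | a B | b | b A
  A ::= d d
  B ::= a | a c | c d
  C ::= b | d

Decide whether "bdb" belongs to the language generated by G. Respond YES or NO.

Convert to CNF:
  S -> T1 B | T3 A | b | d
  A -> T0 T0
  B -> T1 T2 | T2 T0 | a
  C -> b | d
  T0 -> d
  T1 -> a
  T2 -> c
  T3 -> b

CYK table (by increasing span):
  [0..0]={C,S,T3}  "b"  orig:{C,S}
  [1..1]={C,S,T0}  "d"  orig:{C,S}
  [2..2]={C,S,T3}  "b"  orig:{C,S}
  [0..1]=∅  "bd"
  [1..2]=∅  "db"
  [0..2]=∅  "bdb"

S ∉ T[0,2] ⇒ NO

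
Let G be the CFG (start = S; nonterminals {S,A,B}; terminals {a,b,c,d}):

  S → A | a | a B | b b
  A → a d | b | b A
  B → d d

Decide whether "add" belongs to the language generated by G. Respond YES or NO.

CNF form of G:
  S -> T0 B | T0 T1 | T2 A | T2 T2 | a | b
  A -> T0 T1 | T2 A | b
  B -> T1 T1
  T0 -> a
  T1 -> d
  T2 -> b

CYK fill:
  [0..0]={S,T0}  "a"  orig:{S}
  [1..1]={T1}  "d"  orig:{}
  [2..2]={T1}  "d"  orig:{}
  [0..1]={A,S}  "ad"
  [1..2]={B}  "dd"
  [0..2]={S}  "add"

S ∈ T[0,2] ⇒ YES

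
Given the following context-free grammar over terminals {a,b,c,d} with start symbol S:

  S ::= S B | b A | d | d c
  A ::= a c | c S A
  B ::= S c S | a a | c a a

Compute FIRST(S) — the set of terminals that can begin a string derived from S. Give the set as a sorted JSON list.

Compute FIRST by fixpoint:
round 1:
  A via A→a c: +{a}
  A via A→c S A: +{c}
  B via B→a a: +{a}
  B via B→c a a: +{c}
  S via S→b A: +{b}
  S via S→d: +{d}
  FIRST[S]={b,d}  FIRST[A]={a,c}  FIRST[B]={a,c}
round 2:
  B via B→S c S: +{b,d}
  FIRST[S]={b,d}  FIRST[A]={a,c}  FIRST[B]={a,b,c,d}
round 3: — fixpoint
  FIRST[S]={b,d}  FIRST[A]={a,c}  FIRST[B]={a,b,c,d}

FIRST(S) = ["b", "d"]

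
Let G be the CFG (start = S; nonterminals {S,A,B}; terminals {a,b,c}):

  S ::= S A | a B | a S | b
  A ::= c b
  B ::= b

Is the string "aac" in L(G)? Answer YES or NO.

Convert to CNF:
  S -> S A | T2 B | T2 S | b
  A -> T0 T1
  B -> b
  T0 -> c
  T1 -> b
  T2 -> a

CYK table (by increasing span):
  T[0,0] 'a' = {T2}  orig:{}
  T[1,1] 'a' = {T2}  orig:{}
  T[2,2] 'c' = {T0}  orig:{}
  T[0,1] 'aa' = ∅
  T[1,2] 'ac' = ∅
  T[0,2] 'aac' = ∅

S ∉ T[0,2] ⇒ NO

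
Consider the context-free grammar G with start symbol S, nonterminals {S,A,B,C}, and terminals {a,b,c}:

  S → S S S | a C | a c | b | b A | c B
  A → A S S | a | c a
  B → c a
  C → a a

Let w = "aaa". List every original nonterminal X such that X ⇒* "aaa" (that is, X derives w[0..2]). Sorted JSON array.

CNF form of G:
  S -> S X4 | T0 B | T1 C | T1 T0 | T2 A | b
  A -> A X3 | T0 T1 | a
  B -> T0 T1
  C -> T1 T1
  T0 -> c
  T1 -> a
  T2 -> b
  X3 -> S S
  X4 -> S S

Fill CYK table bottom-up — only the sub-triangle for w[0..2]:
  T[0,0] 'a' = {A,T1}  orig:{A}
  T[1,1] 'a' = {A,T1}  orig:{A}
  T[2,2] 'a' = {A,T1}  orig:{A}
  T[0,1] 'aa' = {C}
  T[1,2] 'aa' = {C}
  T[0,2] 'aaa' = {S}

Original NTs in T[0,2] deriving "aaa": ["S"]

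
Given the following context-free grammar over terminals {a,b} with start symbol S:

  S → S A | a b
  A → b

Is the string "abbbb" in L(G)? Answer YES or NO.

CNF form of G:
  S -> S A | T0 T1
  A -> b
  T0 -> a
  T1 -> b

Fill CYK table bottom-up:
  cell(0,0) a: {T0}  orig:{}
  cell(1,1) b: {A,T1}  orig:{A}
  cell(2,2) b: {A,T1}  orig:{A}
  cell(3,3) b: {A,T1}  orig:{A}
  cell(4,4) b: {A,T1}  orig:{A}
  cell(0,1) ab: {S}
  cell(1,2) bb: ∅
  cell(2,3) bb: ∅
  cell(3,4) bb: ∅
  cell(0,2) abb: {S}
  cell(1,3) bbb: ∅
  cell(2,4) bbb: ∅
  cell(0,3) abbb: {S}
  cell(1,4) bbbb: ∅
  cell(0,4) abbbb: {S}

S ∈ T[0,4] ⇒ YES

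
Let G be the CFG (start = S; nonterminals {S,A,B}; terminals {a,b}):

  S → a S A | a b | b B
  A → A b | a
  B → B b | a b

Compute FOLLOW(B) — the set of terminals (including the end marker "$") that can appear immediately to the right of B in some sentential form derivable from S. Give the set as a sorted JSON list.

FIRST iteration:
pass 1:
  A via A→a: +{a}
  B via B→a b: +{a}
  S via S→a S A: +{a}
  S via S→b B: +{b}
  FIRST[S]={a,b}  FIRST[A]={a}  FIRST[B]={a}
pass 2: (no change)
  FIRST[S]={a,b}  FIRST[A]={a}  FIRST[B]={a}

FOLLOW sets:
FOLLOW(S) := {$}
iter 1:
  A→A b: FOLLOW(A) ⊇ FIRST(b) = {b}; new: +{b}
  B→B b: FOLLOW(B) ⊇ FIRST(b) = {b}; new: +{b}
  S→a S A: FOLLOW(S) ⊇ FIRST(A) = {a}; new: +{a}
  S→a S A: FOLLOW(A) ⊇ FOLLOW(S) ⊇ {$,a}; new: +{$,a}
  S→b B: FOLLOW(B) ⊇ FOLLOW(S) ⊇ {$,a}; new: +{$,a}
  S: {$,a}  A: {$,a,b}  B: {$,a,b}
iter 2: (no change)
  S: {$,a}  A: {$,a,b}  B: {$,a,b}

FOLLOW(B) = ["$", "a", "b"]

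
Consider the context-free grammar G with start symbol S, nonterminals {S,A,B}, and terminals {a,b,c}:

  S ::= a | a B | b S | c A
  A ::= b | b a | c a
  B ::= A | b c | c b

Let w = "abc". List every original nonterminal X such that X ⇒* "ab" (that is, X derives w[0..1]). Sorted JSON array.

Convert to CNF:
  S -> T0 S | T1 B | T2 A | a
  A -> T0 T1 | T2 T1 | b
  B -> T0 T1 | T0 T2 | T2 T0 | T2 T1 | b
  T0 -> b
  T1 -> a
  T2 -> c

Fill CYK table bottom-up — only the sub-triangle for w[0..1]:
  [0..0]={S,T1}  "a"  orig:{S}
  [1..1]={A,B,T0}  "b"  orig:{A,B}
  [0..1]={S}  "ab"

Original NTs in T[0,1] deriving "ab": ["S"]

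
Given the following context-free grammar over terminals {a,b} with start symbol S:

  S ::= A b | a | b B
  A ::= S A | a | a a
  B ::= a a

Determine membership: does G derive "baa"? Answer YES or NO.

Convert to CNF:
  S -> A T1 | T1 B | a
  A -> S A | T0 T0 | a
  B -> T0 T0
  T0 -> a
  T1 -> b

Fill CYK table bottom-up:
  cell(0,0) b: {T1}  orig:{}
  cell(1,1) a: {A,S,T0}  orig:{A,S}
  cell(2,2) a: {A,S,T0}  orig:{A,S}
  cell(0,1) ba: ∅
  cell(1,2) aa: {A,B}
  cell(0,2) baa: {S}

S ∈ T[0,2] ⇒ YES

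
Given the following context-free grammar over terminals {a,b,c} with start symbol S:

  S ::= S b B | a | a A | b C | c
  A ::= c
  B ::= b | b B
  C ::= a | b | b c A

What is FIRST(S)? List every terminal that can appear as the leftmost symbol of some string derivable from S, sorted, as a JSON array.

FIRST sets, iterate to fixpoint:
iter 1:
  A via A→c: +{c}
  B via B→b: +{b}
  C via C→a: +{a}
  C via C→b: +{b}
  S via S→a: +{a}
  S via S→b C: +{b}
  S via S→c: +{c}
  FIRST[S]={a,b,c}  FIRST[A]={c}  FIRST[B]={b}  FIRST[C]={a,b}
iter 2: — fixpoint
  FIRST[S]={a,b,c}  FIRST[A]={c}  FIRST[B]={b}  FIRST[C]={a,b}

FIRST(S) = ["a", "b", "c"]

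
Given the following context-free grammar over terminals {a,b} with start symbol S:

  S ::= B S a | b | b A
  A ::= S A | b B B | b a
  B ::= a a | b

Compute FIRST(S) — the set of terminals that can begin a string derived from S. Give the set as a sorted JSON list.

Compute FIRST by fixpoint:
round 1:
  A via A→b B B: +{b}
  B via B→a a: +{a}
  B via B→b: +{b}
  S via S→B S a: +{a,b}
  S: {a,b}  A: {b}  B: {a,b}
round 2:
  A via A→S A: +{a}
  S: {a,b}  A: {a,b}  B: {a,b}
round 3: (stable)
  S: {a,b}  A: {a,b}  B: {a,b}

FIRST(S) = ["a", "b"]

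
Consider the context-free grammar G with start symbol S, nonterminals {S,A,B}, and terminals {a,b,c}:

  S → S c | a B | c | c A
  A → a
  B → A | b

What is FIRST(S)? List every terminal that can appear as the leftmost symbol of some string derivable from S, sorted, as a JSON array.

Compute FIRST by fixpoint:
[1]
  A via A→a: +{a}
  B via B→A: +{a}
  B via B→b: +{b}
  S via S→a B: +{a}
  S via S→c: +{c}
  FIRST[S]={a,c}  FIRST[A]={a}  FIRST[B]={a,b}
[2] (stable)
  FIRST[S]={a,c}  FIRST[A]={a}  FIRST[B]={a,b}

FIRST(S) = ["a", "c"]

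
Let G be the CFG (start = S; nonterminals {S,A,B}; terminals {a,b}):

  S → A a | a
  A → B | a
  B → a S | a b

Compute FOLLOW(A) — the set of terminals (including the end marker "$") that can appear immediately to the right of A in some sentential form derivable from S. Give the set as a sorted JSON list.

Compute FIRST by fixpoint:
iter 1:
  A via A→a: +{a}
  B via B→a S: +{a}
  S via S→A a: +{a}
  S: {a}  A: {a}  B: {a}
iter 2: — fixpoint
  S: {a}  A: {a}  B: {a}

FOLLOW iteration:
FOLLOW(S) := {$}
pass 1:
  S→A a: FOLLOW(A) ⊇ FIRST(a) = {a}; new: +{a}
  S: {$}  A: {a}  B: {}
pass 2:
  A→B: FOLLOW(B) ⊇ FOLLOW(A) ⊇ {a}; new: +{a}
  B→a S: FOLLOW(S) ⊇ FOLLOW(B) ⊇ {a}; new: +{a}
  S: {$,a}  A: {a}  B: {a}
pass 3: done
  S: {$,a}  A: {a}  B: {a}

FOLLOW(A) = ["a"]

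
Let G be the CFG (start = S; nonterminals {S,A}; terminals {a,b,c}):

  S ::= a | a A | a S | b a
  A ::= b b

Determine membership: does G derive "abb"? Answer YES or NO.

Convert to CNF:
  S -> T0 T1 | T1 A | T1 S | a
  A -> T0 T0
  T0 -> b
  T1 -> a

CYK fill:
  [0..0]={S,T1}  "a"  orig:{S}
  [1..1]={T0}  "b"  orig:{}
  [2..2]={T0}  "b"  orig:{}
  [0..1]=∅  "ab"
  [1..2]={A}  "bb"
  [0..2]={S}  "abb"

S ∈ T[0,2] ⇒ YES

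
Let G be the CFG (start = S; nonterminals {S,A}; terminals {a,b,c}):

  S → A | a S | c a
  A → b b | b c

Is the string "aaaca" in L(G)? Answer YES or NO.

Convert to CNF:
  S -> T0 T0 | T0 T1 | T1 T2 | T2 S
  A -> T0 T0 | T0 T1
  T0 -> b
  T1 -> c
  T2 -> a

CYK fill:
  [0..0]={T2}  "a"  orig:{}
  [1..1]={T2}  "a"  orig:{}
  [2..2]={T2}  "a"  orig:{}
  [3..3]={T1}  "c"  orig:{}
  [4..4]={T2}  "a"  orig:{}
  [0..1]=∅  "aa"
  [1..2]=∅  "aa"
  [2..3]=∅  "ac"
  [3..4]={S}  "ca"
  [0..2]=∅  "aaa"
  [1..3]=∅  "aac"
  [2..4]={S}  "aca"
  [0..3]=∅  "aaac"
  [1..4]={S}  "aaca"
  [0..4]={S}  "aaaca"

S ∈ T[0,4] ⇒ YES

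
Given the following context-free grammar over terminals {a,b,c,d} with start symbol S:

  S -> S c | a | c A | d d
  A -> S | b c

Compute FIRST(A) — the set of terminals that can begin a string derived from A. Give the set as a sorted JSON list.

Compute FIRST by fixpoint:
pass 1:
  A via A→b c: +{b}
  S via S→a: +{a}
  S via S→c A: +{c}
  S via S→d d: +{d}
  FIRST(S)={a,c,d}  FIRST(A)={b}
pass 2:
  A via A→S: +{a,c,d}
  FIRST(S)={a,c,d}  FIRST(A)={a,b,c,d}
pass 3: done
  FIRST(S)={a,c,d}  FIRST(A)={a,b,c,d}

FIRST(A) = ["a", "b", "c", "d"]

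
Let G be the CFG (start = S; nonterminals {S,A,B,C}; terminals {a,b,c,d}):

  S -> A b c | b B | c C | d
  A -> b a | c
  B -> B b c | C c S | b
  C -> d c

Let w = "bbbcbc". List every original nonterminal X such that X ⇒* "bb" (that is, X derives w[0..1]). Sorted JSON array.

CNF form of G:
  S -> A X6 | T0 B | T2 C | d
  A -> T0 T1 | c
  B -> B X4 | C X5 | b
  C -> T3 T2
  T0 -> b
  T1 -> a
  T2 -> c
  T3 -> d
  X4 -> T0 T2
  X5 -> T2 S
  X6 -> T0 T2

CYK fill, restricted to cells inside w[0..1]:
  [0..0]={B,T0}  "b"  orig:{B}
  [1..1]={B,T0}  "b"  orig:{B}
  [0..1]={S}  "bb"

Original NTs in T[0,1] deriving "bb": ["S"]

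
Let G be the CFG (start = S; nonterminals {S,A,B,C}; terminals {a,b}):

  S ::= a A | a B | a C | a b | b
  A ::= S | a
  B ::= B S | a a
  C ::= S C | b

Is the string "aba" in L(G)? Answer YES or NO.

Convert to CNF:
  S -> T0 A | T0 B | T0 C | T0 T1 | b
  A -> T0 A | T0 B | T0 C | T0 T1 | a | b
  B -> B S | T0 T0
  C -> S C | b
  T0 -> a
  T1 -> b

CYK fill:
  cell(0,0) a: {A,T0}  orig:{A}
  cell(1,1) b: {A,C,S,T1}  orig:{A,C,S}
  cell(2,2) a: {A,T0}  orig:{A}
  cell(0,1) ab: {A,S}
  cell(1,2) ba: ∅
  cell(0,2) aba: ∅

S ∉ T[0,2] ⇒ NO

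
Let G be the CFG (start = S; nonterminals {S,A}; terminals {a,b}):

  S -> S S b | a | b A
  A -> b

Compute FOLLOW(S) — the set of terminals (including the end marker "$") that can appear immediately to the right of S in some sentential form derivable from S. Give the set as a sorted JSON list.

FIRST sets, iterate to fixpoint:
[1]
  A via A→b: +{b}
  S via S→a: +{a}
  S via S→b A: +{b}
  S: {a,b}  A: {b}
[2] done
  S: {a,b}  A: {b}

FOLLOW iteration:
FOLLOW(S) := {$}
pass 1:
  S→S S b: FOLLOW(S) ⊇ FIRST(S) = {a,b}; new: +{a,b}
  S→b A: FOLLOW(A) ⊇ FOLLOW(S) ⊇ {$,a,b}; new: +{$,a,b}
  FOLLOW[S]={$,a,b}  FOLLOW[A]={$,a,b}
pass 2: (stable)
  FOLLOW[S]={$,a,b}  FOLLOW[A]={$,a,b}

FOLLOW(S) = ["$", "a", "b"]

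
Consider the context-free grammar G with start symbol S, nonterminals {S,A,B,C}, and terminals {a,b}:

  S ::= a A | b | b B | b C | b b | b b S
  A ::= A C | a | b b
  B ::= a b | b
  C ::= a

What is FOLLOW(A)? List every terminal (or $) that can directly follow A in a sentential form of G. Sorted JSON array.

FIRST iteration:
pass 1:
  A via A→a: +{a}
  A via A→b b: +{b}
  B via B→a b: +{a}
  B via B→b: +{b}
  C via C→a: +{a}
  S via S→a A: +{a}
  S via S→b: +{b}
  S: {a,b}  A: {a,b}  B: {a,b}  C: {a}
pass 2: — fixpoint
  S: {a,b}  A: {a,b}  B: {a,b}  C: {a}

FOLLOW sets:
seed FOLLOW(S) with $
pass 1:
  A→A C: FOLLOW(A) ⊇ FIRST(C) = {a}; new: +{a}
  A→A C: FOLLOW(C) ⊇ FOLLOW(A) ⊇ {a}; new: +{a}
  S→a A: FOLLOW(A) ⊇ FOLLOW(S) ⊇ {$}; new: +{$}
  S→b B: FOLLOW(B) ⊇ FOLLOW(S) ⊇ {$}; new: +{$}
  S→b C: FOLLOW(C) ⊇ FOLLOW(S) ⊇ {$}; new: +{$}
  FOLLOW(S)={$}  FOLLOW(A)={$,a}  FOLLOW(B)={$}  FOLLOW(C)={$,a}
pass 2: (stable)
  FOLLOW(S)={$}  FOLLOW(A)={$,a}  FOLLOW(B)={$}  FOLLOW(C)={$,a}

FOLLOW(A) = ["$", "a"]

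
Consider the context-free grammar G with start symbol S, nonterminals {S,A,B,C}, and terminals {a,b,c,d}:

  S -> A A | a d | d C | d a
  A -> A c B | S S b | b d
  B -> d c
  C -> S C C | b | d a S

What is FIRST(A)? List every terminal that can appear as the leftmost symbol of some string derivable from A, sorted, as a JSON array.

FIRST sets, iterate to fixpoint:
iter 1:
  A via A→b d: +{b}
  B via B→d c: +{d}
  C via C→b: +{b}
  C via C→d a S: +{d}
  S via S→A A: +{b}
  S via S→a d: +{a}
  S via S→d C: +{d}
  S: {a,b,d}  A: {b}  B: {d}  C: {b,d}
iter 2:
  A via A→S S b: +{a,d}
  C via C→S C C: +{a}
  S: {a,b,d}  A: {a,b,d}  B: {d}  C: {a,b,d}
iter 3: (stable)
  S: {a,b,d}  A: {a,b,d}  B: {d}  C: {a,b,d}

FIRST(A) = ["a", "b", "d"]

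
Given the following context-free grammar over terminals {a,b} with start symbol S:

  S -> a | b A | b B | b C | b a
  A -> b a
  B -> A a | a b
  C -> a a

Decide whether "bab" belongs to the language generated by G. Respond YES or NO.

CNF form of G:
  S -> T0 A | T0 B | T0 C | T0 T1 | a
  A -> T0 T1
  B -> A T1 | T1 T0
  C -> T1 T1
  T0 -> b
  T1 -> a

CYK table (by increasing span):
  cell(0,0) b: {T0}  orig:{}
  cell(1,1) a: {S,T1}  orig:{S}
  cell(2,2) b: {T0}  orig:{}
  cell(0,1) ba: {A,S}
  cell(1,2) ab: {B}
  cell(0,2) bab: {S}

S ∈ T[0,2] ⇒ YES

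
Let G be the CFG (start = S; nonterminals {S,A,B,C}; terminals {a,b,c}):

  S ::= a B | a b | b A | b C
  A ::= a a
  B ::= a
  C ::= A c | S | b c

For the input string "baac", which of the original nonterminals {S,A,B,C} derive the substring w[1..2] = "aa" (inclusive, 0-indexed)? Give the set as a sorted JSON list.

Convert to CNF:
  S -> T0 B | T0 T2 | T2 A | T2 C
  A -> T0 T0
  B -> a
  C -> A T1 | T0 B | T0 T2 | T2 A | T2 C | T2 T1
  T0 -> a
  T1 -> c
  T2 -> b

CYK table (by increasing span), restricted to cells inside w[1..2]:
  cell(1,1) a: {B,T0}  orig:{B}
  cell(2,2) a: {B,T0}  orig:{B}
  cell(1,2) aa: {A,C,S}

Original NTs in T[1,2] deriving "aa": ["A", "C", "S"]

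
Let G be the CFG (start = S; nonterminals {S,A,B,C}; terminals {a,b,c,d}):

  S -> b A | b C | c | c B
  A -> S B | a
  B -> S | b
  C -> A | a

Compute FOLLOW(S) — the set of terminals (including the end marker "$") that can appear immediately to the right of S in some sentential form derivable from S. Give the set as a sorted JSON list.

FIRST sets, iterate to fixpoint:
pass 1:
  A via A→a: +{a}
  B via B→b: +{b}
  C via C→A: +{a}
  S via S→b A: +{b}
  S via S→c: +{c}
  FIRST[S]={b,c}  FIRST[A]={a}  FIRST[B]={b}  FIRST[C]={a}
pass 2:
  A via A→S B: +{b,c}
  B via B→S: +{c}
  C via C→A: +{b,c}
  FIRST[S]={b,c}  FIRST[A]={a,b,c}  FIRST[B]={b,c}  FIRST[C]={a,b,c}
pass 3: — fixpoint
  FIRST[S]={b,c}  FIRST[A]={a,b,c}  FIRST[B]={b,c}  FIRST[C]={a,b,c}

Compute FOLLOW by fixpoint:
initialize: $ ∈ FOLLOW(S)
iter 1:
  A→S B: FOLLOW(S) ⊇ FIRST(B) = {b,c}; new: +{b,c}
  S→b A: FOLLOW(A) ⊇ FOLLOW(S) ⊇ {$,b,c}; new: +{$,b,c}
  S→b C: FOLLOW(C) ⊇ FOLLOW(S) ⊇ {$,b,c}; new: +{$,b,c}
  S→c B: FOLLOW(B) ⊇ FOLLOW(S) ⊇ {$,b,c}; new: +{$,b,c}
  FOLLOW(S)={$,b,c}  FOLLOW(A)={$,b,c}  FOLLOW(B)={$,b,c}  FOLLOW(C)={$,b,c}
iter 2: (stable)
  FOLLOW(S)={$,b,c}  FOLLOW(A)={$,b,c}  FOLLOW(B)={$,b,c}  FOLLOW(C)={$,b,c}

FOLLOW(S) = ["$", "b", "c"]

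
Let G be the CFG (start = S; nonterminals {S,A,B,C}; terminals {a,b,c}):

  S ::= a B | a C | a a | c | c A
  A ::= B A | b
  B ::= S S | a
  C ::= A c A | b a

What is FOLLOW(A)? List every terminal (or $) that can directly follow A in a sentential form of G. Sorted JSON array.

Compute FIRST by fixpoint:
pass 1:
  A via A→b: +{b}
  B via B→a: +{a}
  C via C→A c A: +{b}
  S via S→a B: +{a}
  S via S→c: +{c}
  FIRST(S)={a,c}  FIRST(A)={b}  FIRST(B)={a}  FIRST(C)={b}
pass 2:
  A via A→B A: +{a}
  B via B→S S: +{c}
  C via C→A c A: +{a}
  FIRST(S)={a,c}  FIRST(A)={a,b}  FIRST(B)={a,c}  FIRST(C)={a,b}
pass 3:
  A via A→B A: +{c}
  C via C→A c A: +{c}
  FIRST(S)={a,c}  FIRST(A)={a,b,c}  FIRST(B)={a,c}  FIRST(C)={a,b,c}
pass 4: (no change)
  FIRST(S)={a,c}  FIRST(A)={a,b,c}  FIRST(B)={a,c}  FIRST(C)={a,b,c}

FOLLOW sets:
FOLLOW(S) := {$}
round 1:
  A→B A: FOLLOW(B) ⊇ FIRST(A) = {a,b,c}; new: +{a,b,c}
  B→S S: FOLLOW(S) ⊇ FIRST(S) = {a,c}; new: +{a,c}
  B→S S: FOLLOW(S) ⊇ FOLLOW(B) ⊇ {a,b,c}; new: +{b}
  C→A c A: FOLLOW(A) ⊇ FIRST(c) = {c}; new: +{c}
  S→a B: FOLLOW(B) ⊇ FOLLOW(S) ⊇ {$,a,b,c}; new: +{$}
  S→a C: FOLLOW(C) ⊇ FOLLOW(S) ⊇ {$,a,b,c}; new: +{$,a,b,c}
  S→c A: FOLLOW(A) ⊇ FOLLOW(S) ⊇ {$,a,b,c}; new: +{$,a,b}
  S: {$,a,b,c}  A: {$,a,b,c}  B: {$,a,b,c}  C: {$,a,b,c}
round 2: (no change)
  S: {$,a,b,c}  A: {$,a,b,c}  B: {$,a,b,c}  C: {$,a,b,c}

FOLLOW(A) = ["$", "a", "b", "c"]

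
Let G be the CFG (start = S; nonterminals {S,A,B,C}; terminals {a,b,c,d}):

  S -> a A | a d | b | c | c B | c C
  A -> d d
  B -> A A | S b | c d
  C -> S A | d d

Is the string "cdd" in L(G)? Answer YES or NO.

CNF form of G:
  S -> T2 B | T2 C | T3 A | T3 T0 | b | c
  A -> T0 T0
  B -> A A | S T1 | T2 T0
  C -> S A | T0 T0
  T0 -> d
  T1 -> b
  T2 -> c
  T3 -> a

CYK fill:
  [0..0]={S,T2}  "c"  orig:{S}
  [1..1]={T0}  "d"  orig:{}
  [2..2]={T0}  "d"  orig:{}
  [0..1]={B}  "cd"
  [1..2]={A,C}  "dd"
  [0..2]={C,S}  "cdd"

S ∈ T[0,2] ⇒ YES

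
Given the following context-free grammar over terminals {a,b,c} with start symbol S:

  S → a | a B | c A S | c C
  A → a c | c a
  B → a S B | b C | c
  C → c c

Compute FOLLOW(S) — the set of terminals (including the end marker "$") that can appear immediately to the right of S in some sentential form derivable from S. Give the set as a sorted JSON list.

FIRST iteration:
iter 1:
  A via A→a c: +{a}
  A via A→c a: +{c}
  B via B→a S B: +{a}
  B via B→b C: +{b}
  B via B→c: +{c}
  C via C→c c: +{c}
  S via S→a: +{a}
  S via S→c A S: +{c}
  FIRST[S]={a,c}  FIRST[A]={a,c}  FIRST[B]={a,b,c}  FIRST[C]={c}
iter 2: (no change)
  FIRST[S]={a,c}  FIRST[A]={a,c}  FIRST[B]={a,b,c}  FIRST[C]={c}

Compute FOLLOW by fixpoint:
initialize: $ ∈ FOLLOW(S)
iter 1:
  B→a S B: FOLLOW(S) ⊇ FIRST(B) = {a,b,c}; new: +{a,b,c}
  S→a B: FOLLOW(B) ⊇ FOLLOW(S) ⊇ {$,a,b,c}; new: +{$,a,b,c}
  S→c A S: FOLLOW(A) ⊇ FIRST(S) = {a,c}; new: +{a,c}
  S→c C: FOLLOW(C) ⊇ FOLLOW(S) ⊇ {$,a,b,c}; new: +{$,a,b,c}
  FOLLOW[S]={$,a,b,c}  FOLLOW[A]={a,c}  FOLLOW[B]={$,a,b,c}  FOLLOW[C]={$,a,b,c}
iter 2: done
  FOLLOW[S]={$,a,b,c}  FOLLOW[A]={a,c}  FOLLOW[B]={$,a,b,c}  FOLLOW[C]={$,a,b,c}

FOLLOW(S) = ["$", "a", "b", "c"]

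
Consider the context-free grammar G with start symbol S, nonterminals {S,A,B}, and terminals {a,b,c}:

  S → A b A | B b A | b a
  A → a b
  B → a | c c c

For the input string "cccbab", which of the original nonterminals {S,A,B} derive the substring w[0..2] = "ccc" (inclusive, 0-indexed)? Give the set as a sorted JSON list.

CNF form of G:
  S -> A X4 | B X5 | T1 T0
  A -> T0 T1
  B -> T2 X3 | a
  T0 -> a
  T1 -> b
  T2 -> c
  X3 -> T2 T2
  X4 -> T1 A
  X5 -> T1 A

CYK table (by increasing span), restricted to cells inside w[0..2]:
  cell(0,0) c: {T2}  orig:{}
  cell(1,1) c: {T2}  orig:{}
  cell(2,2) c: {T2}  orig:{}
  cell(0,1) cc: {X3}  orig:{}
  cell(1,2) cc: {X3}  orig:{}
  cell(0,2) ccc: {B}

Original NTs in T[0,2] deriving "ccc": ["B"]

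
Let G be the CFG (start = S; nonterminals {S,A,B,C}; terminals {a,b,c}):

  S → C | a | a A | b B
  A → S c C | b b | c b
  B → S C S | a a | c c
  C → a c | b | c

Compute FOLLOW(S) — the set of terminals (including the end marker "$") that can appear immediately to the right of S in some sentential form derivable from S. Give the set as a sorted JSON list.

FIRST sets, iterate to fixpoint:
pass 1:
  A via A→b b: +{b}
  A via A→c b: +{c}
  B via B→a a: +{a}
  B via B→c c: +{c}
  C via C→a c: +{a}
  C via C→b: +{b}
  C via C→c: +{c}
  S via S→C: +{a,b,c}
  S: {a,b,c}  A: {b,c}  B: {a,c}  C: {a,b,c}
pass 2:
  A via A→S c C: +{a}
  B via B→S C S: +{b}
  S: {a,b,c}  A: {a,b,c}  B: {a,b,c}  C: {a,b,c}
pass 3: — fixpoint
  S: {a,b,c}  A: {a,b,c}  B: {a,b,c}  C: {a,b,c}

Compute FOLLOW by fixpoint:
FOLLOW(S) := {$}
round 1:
  A→S c C: FOLLOW(S) ⊇ FIRST(c) = {c}; new: +{c}
  B→S C S: FOLLOW(S) ⊇ FIRST(C) = {a,b,c}; new: +{a,b}
  B→S C S: FOLLOW(C) ⊇ FIRST(S) = {a,b,c}; new: +{a,b,c}
  S→C: FOLLOW(C) ⊇ FOLLOW(S) ⊇ {$,a,b,c}; new: +{$}
  S→a A: FOLLOW(A) ⊇ FOLLOW(S) ⊇ {$,a,b,c}; new: +{$,a,b,c}
  S→b B: FOLLOW(B) ⊇ FOLLOW(S) ⊇ {$,a,b,c}; new: +{$,a,b,c}
  S: {$,a,b,c}  A: {$,a,b,c}  B: {$,a,b,c}  C: {$,a,b,c}
round 2: (no change)
  S: {$,a,b,c}  A: {$,a,b,c}  B: {$,a,b,c}  C: {$,a,b,c}

FOLLOW(S) = ["$", "a", "b", "c"]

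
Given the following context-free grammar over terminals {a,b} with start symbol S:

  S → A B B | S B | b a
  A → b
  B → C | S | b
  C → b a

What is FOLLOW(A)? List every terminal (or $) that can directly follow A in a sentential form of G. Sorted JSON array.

Compute FIRST by fixpoint:
iter 1:
  A via A→b: +{b}
  B via B→b: +{b}
  C via C→b a: +{b}
  S via S→A B B: +{b}
  FIRST(S)={b}  FIRST(A)={b}  FIRST(B)={b}  FIRST(C)={b}
iter 2: — fixpoint
  FIRST(S)={b}  FIRST(A)={b}  FIRST(B)={b}  FIRST(C)={b}

FOLLOW iteration:
seed FOLLOW(S) with $
pass 1:
  S→A B B: FOLLOW(A) ⊇ FIRST(B) = {b}; new: +{b}
  S→A B B: FOLLOW(B) ⊇ FIRST(B) = {b}; new: +{b}
  S→A B B: FOLLOW(B) ⊇ FOLLOW(S) ⊇ {$}; new: +{$}
  S→S B: FOLLOW(S) ⊇ FIRST(B) = {b}; new: +{b}
  FOLLOW(S)={$,b}  FOLLOW(A)={b}  FOLLOW(B)={$,b}  FOLLOW(C)={}
pass 2:
  B→C: FOLLOW(C) ⊇ FOLLOW(B) ⊇ {$,b}; new: +{$,b}
  FOLLOW(S)={$,b}  FOLLOW(A)={b}  FOLLOW(B)={$,b}  FOLLOW(C)={$,b}
pass 3: done
  FOLLOW(S)={$,b}  FOLLOW(A)={b}  FOLLOW(B)={$,b}  FOLLOW(C)={$,b}

FOLLOW(A) = ["b"]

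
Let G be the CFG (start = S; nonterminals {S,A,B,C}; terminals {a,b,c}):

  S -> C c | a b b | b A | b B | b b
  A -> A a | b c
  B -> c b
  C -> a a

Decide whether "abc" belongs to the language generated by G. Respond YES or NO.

Convert to CNF:
  S -> C T2 | T0 X3 | T1 A | T1 B | T1 T1
  A -> A T0 | T1 T2
  B -> T2 T1
  C -> T0 T0
  T0 -> a
  T1 -> b
  T2 -> c
  X3 -> T1 T1

Fill CYK table bottom-up:
  T[0,0] 'a' = {T0}  orig:{}
  T[1,1] 'b' = {T1}  orig:{}
  T[2,2] 'c' = {T2}  orig:{}
  T[0,1] 'ab' = ∅
  T[1,2] 'bc' = {A}
  T[0,2] 'abc' = ∅

S ∉ T[0,2] ⇒ NO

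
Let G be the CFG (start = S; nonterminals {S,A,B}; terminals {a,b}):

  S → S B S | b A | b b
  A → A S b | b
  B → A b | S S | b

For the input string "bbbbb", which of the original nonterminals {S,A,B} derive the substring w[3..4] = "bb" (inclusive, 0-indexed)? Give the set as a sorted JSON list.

CNF form of G:
  S -> S X2 | T0 A | T0 T0
  A -> A X1 | b
  B -> A T0 | S S | b
  T0 -> b
  X1 -> S T0
  X2 -> B S

CYK table (by increasing span) (cells [i..j] with 3 ≤ i ≤ j ≤ 4 only):
  T[3,3] 'b' = {A,B,T0}  orig:{A,B}
  T[4,4] 'b' = {A,B,T0}  orig:{A,B}
  T[3,4] 'bb' = {B,S}

Original NTs in T[3,4] deriving "bb": ["B", "S"]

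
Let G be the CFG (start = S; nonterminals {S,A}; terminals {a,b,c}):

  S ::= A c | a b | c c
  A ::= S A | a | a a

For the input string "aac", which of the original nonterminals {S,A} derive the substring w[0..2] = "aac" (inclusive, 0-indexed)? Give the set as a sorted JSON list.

Convert to CNF:
  S -> A T1 | T0 T2 | T1 T1
  A -> S A | T0 T0 | a
  T0 -> a
  T1 -> c
  T2 -> b

CYK fill (cells [i..j] with 0 ≤ i ≤ j ≤ 2 only):
  cell(0,0) a: {A,T0}  orig:{A}
  cell(1,1) a: {A,T0}  orig:{A}
  cell(2,2) c: {T1}  orig:{}
  cell(0,1) aa: {A}
  cell(1,2) ac: {S}
  cell(0,2) aac: {S}

Original NTs in T[0,2] deriving "aac": ["S"]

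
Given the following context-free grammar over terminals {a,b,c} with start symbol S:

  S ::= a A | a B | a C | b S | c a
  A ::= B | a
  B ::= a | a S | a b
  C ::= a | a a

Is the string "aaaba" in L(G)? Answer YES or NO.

CNF form of G:
  S -> T0 A | T0 B | T0 C | T1 S | T2 T0
  A -> T0 S | T0 T1 | a
  B -> T0 S | T0 T1 | a
  C -> T0 T0 | a
  T0 -> a
  T1 -> b
  T2 -> c

CYK table (by increasing span):
  cell(0,0) a: {A,B,C,T0}  orig:{A,B,C}
  cell(1,1) a: {A,B,C,T0}  orig:{A,B,C}
  cell(2,2) a: {A,B,C,T0}  orig:{A,B,C}
  cell(3,3) b: {T1}  orig:{}
  cell(4,4) a: {A,B,C,T0}  orig:{A,B,C}
  cell(0,1) aa: {C,S}
  cell(1,2) aa: {C,S}
  cell(2,3) ab: {A,B}
  cell(3,4) ba: ∅
  cell(0,2) aaa: {A,B,S}
  cell(1,3) aab: {S}
  cell(2,4) aba: ∅
  cell(0,3) aaab: {A,B}
  cell(1,4) aaba: ∅
  cell(0,4) aaaba: ∅

S ∉ T[0,4] ⇒ NO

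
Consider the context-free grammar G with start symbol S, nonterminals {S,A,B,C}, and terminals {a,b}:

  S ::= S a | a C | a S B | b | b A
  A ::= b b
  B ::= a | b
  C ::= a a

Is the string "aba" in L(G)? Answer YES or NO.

CNF form of G:
  S -> S T1 | T0 A | T1 C | T1 X2 | b
  A -> T0 T0
  B -> a | b
  C -> T1 T1
  T0 -> b
  T1 -> a
  X2 -> S B

CYK fill:
  cell(0,0) a: {B,T1}  orig:{B}
  cell(1,1) b: {B,S,T0}  orig:{B,S}
  cell(2,2) a: {B,T1}  orig:{B}
  cell(0,1) ab: ∅
  cell(1,2) ba: {S,X2}  orig:{S}
  cell(0,2) aba: {S}

S ∈ T[0,2] ⇒ YES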